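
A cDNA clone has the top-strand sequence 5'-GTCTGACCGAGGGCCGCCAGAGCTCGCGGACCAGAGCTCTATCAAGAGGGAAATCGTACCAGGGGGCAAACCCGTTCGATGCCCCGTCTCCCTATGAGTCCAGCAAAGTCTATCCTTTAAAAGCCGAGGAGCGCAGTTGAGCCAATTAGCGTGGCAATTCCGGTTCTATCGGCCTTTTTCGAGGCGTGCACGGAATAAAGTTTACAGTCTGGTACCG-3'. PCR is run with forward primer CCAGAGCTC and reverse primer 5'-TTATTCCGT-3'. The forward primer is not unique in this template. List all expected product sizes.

The forward primer CCAGAGCTC matches the top strand at positions 17–25, 31–39.
The reverse primer's reverse complement is ACGGAATAA, matching at positions 190–198.
Each forward site pairs with the reverse site to give a product ending at position 198: sizes 182, 168 bp.

182 bp, 168 bp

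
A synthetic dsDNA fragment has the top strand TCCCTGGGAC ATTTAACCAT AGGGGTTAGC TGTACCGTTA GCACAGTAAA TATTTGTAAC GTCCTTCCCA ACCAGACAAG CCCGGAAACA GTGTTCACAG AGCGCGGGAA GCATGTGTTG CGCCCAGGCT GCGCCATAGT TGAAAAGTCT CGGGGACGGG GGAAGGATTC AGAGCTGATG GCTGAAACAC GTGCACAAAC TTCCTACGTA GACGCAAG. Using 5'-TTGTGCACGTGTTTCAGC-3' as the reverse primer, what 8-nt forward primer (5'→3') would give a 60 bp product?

5'-GTTGAAAA-3'

The reverse primer's reverse complement GCTGAAACACGTGCACAA matches the template at positions 181–198, so the product ends at position 198.
A 60 bp product then starts at position 198 − 60 + 1 = 139.
The forward primer is identical to the top strand there: GTTGAAAA.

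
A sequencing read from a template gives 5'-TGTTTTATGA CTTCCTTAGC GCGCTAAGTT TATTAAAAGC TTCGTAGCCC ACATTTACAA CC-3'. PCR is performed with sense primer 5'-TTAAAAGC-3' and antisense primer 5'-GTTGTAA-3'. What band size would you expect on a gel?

29 bp

Scanning the template, TTAAAAGC occurs at positions 33–40; this primer anneals to the bottom strand there with its 3' end pointing downstream.
The reverse primer's reverse complement is TTACAAC, which matches the template at positions 55–61.
Product length = (reverse-primer end) − (forward-primer start) + 1 = 61 − 33 + 1 = 29 bp.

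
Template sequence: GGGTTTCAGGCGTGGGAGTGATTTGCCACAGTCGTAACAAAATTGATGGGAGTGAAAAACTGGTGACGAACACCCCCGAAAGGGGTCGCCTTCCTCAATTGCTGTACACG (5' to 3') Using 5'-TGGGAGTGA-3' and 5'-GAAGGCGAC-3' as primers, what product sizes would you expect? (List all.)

The forward primer TGGGAGTGA matches the top strand at positions 13–21, 47–55.
The reverse primer's reverse complement is GTCGCCTTC, matching at positions 85–93.
Each forward site pairs with the reverse site to give a product ending at position 93: sizes 81, 47 bp.

81 bp, 47 bp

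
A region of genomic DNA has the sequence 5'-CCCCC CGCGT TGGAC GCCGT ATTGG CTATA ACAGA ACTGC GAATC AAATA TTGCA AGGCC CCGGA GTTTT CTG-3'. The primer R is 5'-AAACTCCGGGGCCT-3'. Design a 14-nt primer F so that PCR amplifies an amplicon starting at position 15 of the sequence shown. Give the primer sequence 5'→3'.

The reverse primer's reverse complement AGGCCCCGGAGTTT matches the template at positions 56–69; the product starts at position 15.
The forward primer is identical to the top strand over positions 15–28: CGCCGTATTGGCTA.

5'-CGCCGTATTGGCTA-3'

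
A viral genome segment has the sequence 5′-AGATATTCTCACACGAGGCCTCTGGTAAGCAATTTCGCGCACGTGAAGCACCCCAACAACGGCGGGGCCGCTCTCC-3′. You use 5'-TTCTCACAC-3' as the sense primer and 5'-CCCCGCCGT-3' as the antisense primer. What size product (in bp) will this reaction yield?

The forward primer matches the template at positions 6–14.
The reverse primer's reverse complement is ACGGCGGGG, which matches the template at positions 59–67.
The product runs from position 6 to position 67, so its length is 67 − 6 + 1 = 62 bp.

62 bp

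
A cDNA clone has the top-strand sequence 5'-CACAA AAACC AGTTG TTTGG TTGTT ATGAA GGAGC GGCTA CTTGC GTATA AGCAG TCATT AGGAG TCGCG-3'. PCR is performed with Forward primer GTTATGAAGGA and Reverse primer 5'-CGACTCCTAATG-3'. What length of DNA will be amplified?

46 bp

Forward primer GTTATGAAGGA is found on the top strand at positions 23–33.
Taking the reverse complement of CGACTCCTAATG gives CATTAGGAGTCG, found at positions 57–68 on the template; the primer anneals here to the top strand with its 3' end pointing upstream.
Product length = (reverse-primer end) − (forward-primer start) + 1 = 68 − 23 + 1 = 46 bp.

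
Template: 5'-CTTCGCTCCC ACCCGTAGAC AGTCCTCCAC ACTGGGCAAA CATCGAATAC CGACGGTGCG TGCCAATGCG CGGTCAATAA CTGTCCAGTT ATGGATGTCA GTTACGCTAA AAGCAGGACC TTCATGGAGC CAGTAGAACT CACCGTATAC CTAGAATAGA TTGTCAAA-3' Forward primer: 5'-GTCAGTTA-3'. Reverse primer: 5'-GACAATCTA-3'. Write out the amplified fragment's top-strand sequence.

Scanning the template, GTCAGTTA occurs at positions 97–104; this primer anneals to the bottom strand there with its 3' end pointing downstream.
The reverse primer's reverse complement is TAGATTGTC, which matches the template at positions 157–165.
The product is the template from position 97 through 165 (69 bp).

5'-GTCAGTTACGCTAAAAGCAGGACCTTCATGGAGCCAGTAGAACTCACCGTATACCTAGAATAGATTGTC-3'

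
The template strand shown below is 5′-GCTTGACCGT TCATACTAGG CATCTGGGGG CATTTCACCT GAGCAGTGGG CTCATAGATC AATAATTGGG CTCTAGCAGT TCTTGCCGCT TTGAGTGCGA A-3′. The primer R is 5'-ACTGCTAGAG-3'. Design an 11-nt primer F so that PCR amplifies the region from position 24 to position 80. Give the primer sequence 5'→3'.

The reverse primer's reverse complement CTCTAGCAGT matches the template at positions 71–80; the product starts at position 24.
The forward primer is identical to the top strand over positions 24–34: CTGGGGGCATT.

5'-CTGGGGGCATT-3'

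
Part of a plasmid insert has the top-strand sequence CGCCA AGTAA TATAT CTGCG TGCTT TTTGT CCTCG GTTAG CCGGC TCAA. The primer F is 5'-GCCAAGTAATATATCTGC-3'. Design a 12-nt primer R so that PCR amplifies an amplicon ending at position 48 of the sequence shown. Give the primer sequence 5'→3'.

5'-TGAGCCGGCTAA-3'

The forward primer binds at positions 2–19; the product's 3' end on the top strand is position 48.
The reverse primer anneals to the top strand over positions 37–48, i.e. to TTAGCCGGCTCA.
Its sequence written 5'→3' is the reverse complement: TGAGCCGGCTAA.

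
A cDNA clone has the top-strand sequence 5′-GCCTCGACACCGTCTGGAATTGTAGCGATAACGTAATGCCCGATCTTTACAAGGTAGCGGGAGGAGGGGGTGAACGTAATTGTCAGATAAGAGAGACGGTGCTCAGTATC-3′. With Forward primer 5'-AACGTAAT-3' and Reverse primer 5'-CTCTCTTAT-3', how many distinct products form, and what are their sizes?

Two products: 66 bp, 23 bp

The forward primer AACGTAAT matches the top strand at positions 30–37, 73–80.
The reverse primer's reverse complement is ATAAGAGAG, matching at positions 87–95.
Each forward site pairs with the reverse site to give a product ending at position 95: sizes 66, 23 bp.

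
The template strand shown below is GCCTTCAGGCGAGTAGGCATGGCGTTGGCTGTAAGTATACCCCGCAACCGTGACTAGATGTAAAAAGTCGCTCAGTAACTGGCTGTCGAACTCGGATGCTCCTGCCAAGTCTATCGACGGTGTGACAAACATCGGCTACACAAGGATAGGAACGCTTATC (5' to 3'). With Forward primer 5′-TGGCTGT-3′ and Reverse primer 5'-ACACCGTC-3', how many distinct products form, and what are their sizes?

Two products: 98 bp, 44 bp

The forward primer TGGCTGT matches the top strand at positions 26–32, 80–86.
The reverse primer's reverse complement is GACGGTGT, matching at positions 116–123.
Each forward site pairs with the reverse site to give a product ending at position 123: sizes 98, 44 bp.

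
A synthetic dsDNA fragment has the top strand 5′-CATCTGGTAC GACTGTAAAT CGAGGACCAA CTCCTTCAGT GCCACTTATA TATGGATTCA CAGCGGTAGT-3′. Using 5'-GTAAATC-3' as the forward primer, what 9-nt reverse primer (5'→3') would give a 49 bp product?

5'-CTGTGAATC-3'

The forward primer binds at positions 15–21, so a 49 bp product ends at position 15 + 49 − 1 = 63.
The reverse primer anneals to the top strand over positions 55–63, i.e. to GATTCACAG.
Its sequence written 5'→3' is the reverse complement: CTGTGAATC.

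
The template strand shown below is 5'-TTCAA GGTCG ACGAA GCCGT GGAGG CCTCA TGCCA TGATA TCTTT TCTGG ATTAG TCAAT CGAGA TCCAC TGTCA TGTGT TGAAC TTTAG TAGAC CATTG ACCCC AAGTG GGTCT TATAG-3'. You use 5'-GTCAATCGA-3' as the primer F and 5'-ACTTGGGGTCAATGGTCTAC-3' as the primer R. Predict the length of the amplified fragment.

The forward primer matches the template at positions 55–63.
The reverse primer's reverse complement is GTAGACCATTGACCCCAAGT, which matches the template at positions 90–109.
The product runs from position 55 to position 109, so its length is 109 − 55 + 1 = 55 bp.

55 bp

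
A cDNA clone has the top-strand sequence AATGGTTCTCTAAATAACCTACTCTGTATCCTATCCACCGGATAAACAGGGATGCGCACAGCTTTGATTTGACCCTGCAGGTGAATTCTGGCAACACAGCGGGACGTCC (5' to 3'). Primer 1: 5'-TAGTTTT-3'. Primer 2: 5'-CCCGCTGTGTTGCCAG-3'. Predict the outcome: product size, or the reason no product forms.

Primer 1 (TAGTTTT) does not match the top strand, and its reverse complement AAAACTA does not match either.
With no annealing site for primer 1, no amplification occurs.

No product — primer 1 has no binding site in the template.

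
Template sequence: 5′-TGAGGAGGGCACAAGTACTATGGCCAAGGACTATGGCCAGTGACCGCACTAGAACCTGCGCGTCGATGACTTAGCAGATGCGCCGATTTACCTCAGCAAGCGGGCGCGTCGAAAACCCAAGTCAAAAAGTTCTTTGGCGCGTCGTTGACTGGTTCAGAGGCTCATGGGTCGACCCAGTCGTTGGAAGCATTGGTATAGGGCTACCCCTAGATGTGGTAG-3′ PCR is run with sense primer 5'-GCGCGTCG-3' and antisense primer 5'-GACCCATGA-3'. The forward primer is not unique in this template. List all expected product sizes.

The forward primer GCGCGTCG matches the top strand at positions 58–65, 104–111, 137–144.
The reverse primer's reverse complement is TCATGGGTC, matching at positions 162–170.
Each forward site pairs with the reverse site to give a product ending at position 170: sizes 113, 67, 34 bp.

113 bp, 67 bp, 34 bp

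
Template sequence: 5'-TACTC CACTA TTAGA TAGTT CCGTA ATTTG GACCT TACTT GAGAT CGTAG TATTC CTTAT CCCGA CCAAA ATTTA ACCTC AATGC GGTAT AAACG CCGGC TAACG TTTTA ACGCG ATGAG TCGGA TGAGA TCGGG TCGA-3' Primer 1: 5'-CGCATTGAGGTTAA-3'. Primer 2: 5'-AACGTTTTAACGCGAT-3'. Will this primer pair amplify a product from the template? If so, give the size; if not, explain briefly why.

Primer 1 (CGCATTGAGGTTAA) has reverse complement TTAACCTCAATGCG, which matches the top strand at positions 73–86; primer 1 anneals to the top strand there with its 3' end pointing upstream toward position 73.
Primer 2 (AACGTTTTAACGCGAT) matches the top strand directly at positions 102–117; it anneals to the bottom strand with its 3' end pointing downstream toward position 117.
The 3' ends diverge (primer 1 extends toward position 1, primer 2 toward position 139), so the primers never converge on a shared product.

No product — the primers' 3' ends point away from each other.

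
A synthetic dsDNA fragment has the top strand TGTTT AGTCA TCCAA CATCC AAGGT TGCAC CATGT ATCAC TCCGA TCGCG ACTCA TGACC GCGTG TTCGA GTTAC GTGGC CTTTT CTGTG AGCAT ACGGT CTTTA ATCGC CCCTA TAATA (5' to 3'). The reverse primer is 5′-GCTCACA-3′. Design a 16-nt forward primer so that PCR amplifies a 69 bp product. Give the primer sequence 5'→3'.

5'-TTGCACCATGTATCAC-3'

The reverse primer's reverse complement TGTGAGC matches the template at positions 87–93, so the product ends at position 93.
A 69 bp product then starts at position 93 − 69 + 1 = 25.
The forward primer is identical to the top strand there: TTGCACCATGTATCAC.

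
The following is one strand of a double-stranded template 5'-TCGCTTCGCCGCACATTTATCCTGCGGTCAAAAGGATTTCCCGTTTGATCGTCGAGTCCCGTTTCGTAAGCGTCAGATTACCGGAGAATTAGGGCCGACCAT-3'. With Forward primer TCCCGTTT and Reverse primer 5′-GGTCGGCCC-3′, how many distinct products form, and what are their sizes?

Two products: 62 bp, 44 bp

The forward primer TCCCGTTT matches the top strand at positions 39–46, 57–64.
The reverse primer's reverse complement is GGGCCGACC, matching at positions 92–100.
Each forward site pairs with the reverse site to give a product ending at position 100: sizes 62, 44 bp.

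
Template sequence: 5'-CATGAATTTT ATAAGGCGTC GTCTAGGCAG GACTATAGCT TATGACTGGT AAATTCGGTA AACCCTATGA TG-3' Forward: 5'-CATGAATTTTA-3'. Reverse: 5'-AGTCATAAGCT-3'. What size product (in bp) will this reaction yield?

47 bp

Scanning the template, CATGAATTTTA occurs at positions 1–11; this primer anneals to the bottom strand there with its 3' end pointing downstream.
The reverse primer's reverse complement is AGCTTATGACT, which matches the template at positions 37–47.
Product length = (reverse-primer end) − (forward-primer start) + 1 = 47 − 1 + 1 = 47 bp.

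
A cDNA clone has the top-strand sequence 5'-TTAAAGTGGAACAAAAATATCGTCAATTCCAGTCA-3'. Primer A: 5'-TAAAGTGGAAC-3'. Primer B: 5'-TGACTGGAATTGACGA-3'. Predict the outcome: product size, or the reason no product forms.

Primer A (TAAAGTGGAAC) matches the top strand at positions 2–12; it acts as a forward primer.
Primer B's reverse complement is TCGTCAATTCCAGTCA, matching the top strand at positions 20–35; it acts as a reverse primer.
The 3' ends face each other across positions 2–35, giving a 34 bp product.

Yes — a 34 bp product.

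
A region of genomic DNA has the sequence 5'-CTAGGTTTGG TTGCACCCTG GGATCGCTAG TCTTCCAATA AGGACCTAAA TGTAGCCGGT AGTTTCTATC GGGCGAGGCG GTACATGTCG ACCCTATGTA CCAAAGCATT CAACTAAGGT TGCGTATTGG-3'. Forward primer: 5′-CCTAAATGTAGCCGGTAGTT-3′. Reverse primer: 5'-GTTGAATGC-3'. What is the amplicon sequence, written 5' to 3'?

Scanning the template, CCTAAATGTAGCCGGTAGTT occurs at positions 45–64; this primer anneals to the bottom strand there with its 3' end pointing downstream.
Reverse complement of the reverse primer: GCATTCAAC. This occurs on the top strand at positions 106–114.
The product is the template from position 45 through 114 (70 bp).

5'-CCTAAATGTAGCCGGTAGTTTCTATCGGGCGAGGCGGTACATGTCGACCCTATGTACCAAAGCATTCAAC-3'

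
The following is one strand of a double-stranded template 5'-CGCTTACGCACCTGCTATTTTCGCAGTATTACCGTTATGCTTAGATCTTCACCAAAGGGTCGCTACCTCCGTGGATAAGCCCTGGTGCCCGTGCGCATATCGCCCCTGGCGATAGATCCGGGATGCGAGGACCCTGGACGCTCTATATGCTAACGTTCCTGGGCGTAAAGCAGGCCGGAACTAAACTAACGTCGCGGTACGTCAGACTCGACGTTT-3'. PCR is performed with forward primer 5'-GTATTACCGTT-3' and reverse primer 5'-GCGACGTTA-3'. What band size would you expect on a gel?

Scanning the template, GTATTACCGTT occurs at positions 26–36; this primer anneals to the bottom strand there with its 3' end pointing downstream.
The reverse primer's reverse complement is TAACGTCGC, which matches the template at positions 187–195.
Product length = (reverse-primer end) − (forward-primer start) + 1 = 195 − 26 + 1 = 170 bp.

170 bp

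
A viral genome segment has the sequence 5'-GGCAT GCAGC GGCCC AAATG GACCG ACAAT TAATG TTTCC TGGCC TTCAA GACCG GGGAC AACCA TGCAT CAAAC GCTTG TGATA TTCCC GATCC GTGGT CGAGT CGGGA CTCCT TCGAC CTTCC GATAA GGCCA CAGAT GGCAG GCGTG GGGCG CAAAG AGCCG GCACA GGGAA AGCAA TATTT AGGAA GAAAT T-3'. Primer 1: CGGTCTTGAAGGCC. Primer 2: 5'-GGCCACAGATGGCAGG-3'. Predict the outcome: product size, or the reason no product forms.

No product — the primers' 3' ends point away from each other.

Primer 1 (CGGTCTTGAAGGCC) has reverse complement GGCCTTCAAGACCG, which matches the top strand at positions 42–55; primer 1 anneals to the top strand there with its 3' end pointing upstream toward position 42.
Primer 2 (GGCCACAGATGGCAGG) matches the top strand directly at positions 131–146; it anneals to the bottom strand with its 3' end pointing downstream toward position 146.
The 3' ends diverge (primer 1 extends toward position 1, primer 2 toward position 196), so the primers never converge on a shared product.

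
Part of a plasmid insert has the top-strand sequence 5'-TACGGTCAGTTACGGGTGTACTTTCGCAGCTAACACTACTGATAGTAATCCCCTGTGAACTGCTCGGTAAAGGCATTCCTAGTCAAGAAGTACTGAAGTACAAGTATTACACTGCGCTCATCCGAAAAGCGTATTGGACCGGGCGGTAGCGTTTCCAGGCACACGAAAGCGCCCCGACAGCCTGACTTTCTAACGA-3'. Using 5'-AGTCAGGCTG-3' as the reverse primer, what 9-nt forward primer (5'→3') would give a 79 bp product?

The reverse primer's reverse complement CAGCCTGACT matches the template at positions 178–187, so the product ends at position 187.
A 79 bp product then starts at position 187 − 79 + 1 = 109.
The forward primer is identical to the top strand there: ACACTGCGC.

5'-ACACTGCGC-3'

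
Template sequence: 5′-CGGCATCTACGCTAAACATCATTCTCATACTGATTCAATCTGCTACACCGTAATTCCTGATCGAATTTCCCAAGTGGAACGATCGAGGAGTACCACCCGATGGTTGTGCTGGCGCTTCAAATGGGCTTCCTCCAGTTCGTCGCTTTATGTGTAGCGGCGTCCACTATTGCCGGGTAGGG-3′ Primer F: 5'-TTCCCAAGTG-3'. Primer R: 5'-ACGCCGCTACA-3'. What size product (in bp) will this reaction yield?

94 bp

The forward primer matches the template at positions 67–76.
Taking the reverse complement of ACGCCGCTACA gives TGTAGCGGCGT, found at positions 150–160 on the template; the primer anneals here to the top strand with its 3' end pointing upstream.
The product runs from position 67 to position 160, so its length is 160 − 67 + 1 = 94 bp.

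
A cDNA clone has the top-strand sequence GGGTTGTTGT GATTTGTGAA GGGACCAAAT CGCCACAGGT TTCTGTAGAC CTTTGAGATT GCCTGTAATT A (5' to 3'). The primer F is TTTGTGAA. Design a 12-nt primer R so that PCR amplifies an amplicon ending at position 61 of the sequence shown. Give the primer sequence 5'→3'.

5'-CAATCTCAAAGG-3'

The forward primer binds at positions 13–20; the product's 3' end on the top strand is position 61.
The reverse primer anneals to the top strand over positions 50–61, i.e. to CCTTTGAGATTG.
Its sequence written 5'→3' is the reverse complement: CAATCTCAAAGG.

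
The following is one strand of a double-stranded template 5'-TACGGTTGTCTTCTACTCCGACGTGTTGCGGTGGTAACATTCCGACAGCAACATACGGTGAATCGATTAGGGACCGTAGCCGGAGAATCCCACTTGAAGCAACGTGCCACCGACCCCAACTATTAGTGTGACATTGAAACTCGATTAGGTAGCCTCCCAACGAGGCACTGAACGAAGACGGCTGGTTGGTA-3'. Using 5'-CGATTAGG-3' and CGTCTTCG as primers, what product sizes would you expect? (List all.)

The forward primer CGATTAGG matches the top strand at positions 64–71, 142–149.
The reverse primer's reverse complement is CGAAGACG, matching at positions 173–180.
Each forward site pairs with the reverse site to give a product ending at position 180: sizes 117, 39 bp.

117 bp, 39 bp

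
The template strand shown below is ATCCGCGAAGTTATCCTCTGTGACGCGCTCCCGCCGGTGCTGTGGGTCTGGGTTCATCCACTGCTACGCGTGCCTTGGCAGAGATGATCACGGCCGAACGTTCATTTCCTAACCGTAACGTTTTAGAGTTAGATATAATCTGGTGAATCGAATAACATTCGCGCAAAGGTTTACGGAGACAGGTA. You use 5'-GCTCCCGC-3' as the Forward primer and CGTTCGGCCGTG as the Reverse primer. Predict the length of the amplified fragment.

Forward primer GCTCCCGC is found on the top strand at positions 27–34.
The reverse primer's reverse complement is CACGGCCGAACG, which matches the template at positions 89–100.
The product runs from position 27 to position 100, so its length is 100 − 27 + 1 = 74 bp.

74 bp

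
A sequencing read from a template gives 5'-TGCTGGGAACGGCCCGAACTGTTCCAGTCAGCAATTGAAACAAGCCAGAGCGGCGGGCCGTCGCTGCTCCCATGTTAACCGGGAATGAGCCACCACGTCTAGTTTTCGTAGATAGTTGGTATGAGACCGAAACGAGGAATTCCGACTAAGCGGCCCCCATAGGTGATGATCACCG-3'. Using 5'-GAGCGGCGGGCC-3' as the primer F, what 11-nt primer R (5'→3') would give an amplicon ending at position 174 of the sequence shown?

5'-GGTGATCATCA-3'

The forward primer binds at positions 48–59; the product's 3' end on the top strand is position 174.
The reverse primer anneals to the top strand over positions 164–174, i.e. to TGATGATCACC.
Its sequence written 5'→3' is the reverse complement: GGTGATCATCA.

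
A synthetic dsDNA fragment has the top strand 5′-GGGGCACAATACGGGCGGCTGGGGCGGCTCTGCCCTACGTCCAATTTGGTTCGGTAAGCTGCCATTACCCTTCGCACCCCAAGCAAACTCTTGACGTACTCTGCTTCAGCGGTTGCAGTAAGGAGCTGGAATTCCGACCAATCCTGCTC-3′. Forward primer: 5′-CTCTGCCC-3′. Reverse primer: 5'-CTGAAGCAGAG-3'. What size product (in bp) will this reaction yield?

82 bp

Forward primer CTCTGCCC is found on the top strand at positions 28–35.
Taking the reverse complement of CTGAAGCAGAG gives CTCTGCTTCAG, found at positions 99–109 on the template; the primer anneals here to the top strand with its 3' end pointing upstream.
Product length = (reverse-primer end) − (forward-primer start) + 1 = 109 − 28 + 1 = 82 bp.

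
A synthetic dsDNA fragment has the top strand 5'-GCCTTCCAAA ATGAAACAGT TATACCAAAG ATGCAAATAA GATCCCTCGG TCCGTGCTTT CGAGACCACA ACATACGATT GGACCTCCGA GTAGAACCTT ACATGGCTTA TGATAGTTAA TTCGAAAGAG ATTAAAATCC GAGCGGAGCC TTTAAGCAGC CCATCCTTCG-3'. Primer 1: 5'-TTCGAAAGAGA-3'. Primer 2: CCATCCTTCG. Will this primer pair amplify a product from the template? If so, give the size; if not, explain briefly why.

No product — both primers anneal to the same strand and extend in the same direction.

Primer 1 (TTCGAAAGAGA) matches the top strand at positions 121–131 (3' end points downstream).
Primer 2 (CCATCCTTCG) also matches the top strand directly, at positions 161–170 — its reverse complement CGAAGGATGG is not present.
Both primers anneal to the bottom strand with 3' ends pointing the same way, so neither can prime synthesis back toward the other.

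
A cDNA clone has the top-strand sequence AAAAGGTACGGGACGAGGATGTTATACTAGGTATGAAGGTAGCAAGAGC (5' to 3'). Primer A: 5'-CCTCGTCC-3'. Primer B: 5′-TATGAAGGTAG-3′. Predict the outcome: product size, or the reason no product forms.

Primer A (CCTCGTCC) has reverse complement GGACGAGG, which matches the top strand at positions 11–18; primer A anneals to the top strand there with its 3' end pointing upstream toward position 11.
Primer B (TATGAAGGTAG) matches the top strand directly at positions 32–42; it anneals to the bottom strand with its 3' end pointing downstream toward position 42.
The 3' ends diverge (primer A extends toward position 1, primer B toward position 49), so the primers never converge on a shared product.

No product — the primers' 3' ends point away from each other.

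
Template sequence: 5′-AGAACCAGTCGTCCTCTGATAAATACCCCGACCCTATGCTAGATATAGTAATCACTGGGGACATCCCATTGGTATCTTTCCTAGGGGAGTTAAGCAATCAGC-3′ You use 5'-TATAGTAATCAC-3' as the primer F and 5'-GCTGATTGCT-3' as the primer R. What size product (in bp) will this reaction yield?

Scanning the template, TATAGTAATCAC occurs at positions 44–55; this primer anneals to the bottom strand there with its 3' end pointing downstream.
Taking the reverse complement of GCTGATTGCT gives AGCAATCAGC, found at positions 93–102 on the template; the primer anneals here to the top strand with its 3' end pointing upstream.
The product runs from position 44 to position 102, so its length is 102 − 44 + 1 = 59 bp.

59 bp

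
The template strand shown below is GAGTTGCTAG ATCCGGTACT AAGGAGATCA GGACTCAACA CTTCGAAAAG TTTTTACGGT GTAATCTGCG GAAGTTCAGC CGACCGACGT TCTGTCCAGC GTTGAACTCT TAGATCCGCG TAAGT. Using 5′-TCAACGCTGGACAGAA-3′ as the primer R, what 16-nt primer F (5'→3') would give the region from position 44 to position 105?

5'-CGAAAAGTTTTTACGG-3'

The reverse primer's reverse complement TTCTGTCCAGCGTTGA matches the template at positions 90–105; the product starts at position 44.
The forward primer is identical to the top strand over positions 44–59: CGAAAAGTTTTTACGG.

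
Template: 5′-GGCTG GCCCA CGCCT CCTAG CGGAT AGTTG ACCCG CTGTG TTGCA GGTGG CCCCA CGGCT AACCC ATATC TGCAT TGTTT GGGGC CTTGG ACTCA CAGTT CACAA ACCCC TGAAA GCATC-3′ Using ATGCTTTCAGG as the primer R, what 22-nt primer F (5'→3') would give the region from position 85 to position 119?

The reverse primer's reverse complement CCTGAAAGCAT matches the template at positions 109–119; the product starts at position 85.
The forward primer is identical to the top strand over positions 85–106: CCTTGGACTCACAGTTCACAAA.

5'-CCTTGGACTCACAGTTCACAAA-3'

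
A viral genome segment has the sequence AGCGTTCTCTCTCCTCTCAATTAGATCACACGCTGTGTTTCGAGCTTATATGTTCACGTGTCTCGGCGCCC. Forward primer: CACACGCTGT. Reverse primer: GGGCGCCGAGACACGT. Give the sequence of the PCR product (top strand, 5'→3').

5'-CACACGCTGTGTTTCGAGCTTATATGTTCACGTGTCTCGGCGCCC-3'

Scanning the template, CACACGCTGT occurs at positions 27–36; this primer anneals to the bottom strand there with its 3' end pointing downstream.
The reverse primer's reverse complement is ACGTGTCTCGGCGCCC, which matches the template at positions 56–71.
The product is the template from position 27 through 71 (45 bp).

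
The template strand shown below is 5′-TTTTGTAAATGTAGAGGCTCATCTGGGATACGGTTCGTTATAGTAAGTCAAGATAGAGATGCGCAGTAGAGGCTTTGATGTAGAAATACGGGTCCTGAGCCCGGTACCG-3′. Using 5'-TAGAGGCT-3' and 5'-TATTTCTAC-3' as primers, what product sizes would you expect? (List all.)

The forward primer TAGAGGCT matches the top strand at positions 12–19, 67–74.
The reverse primer's reverse complement is GTAGAAATA, matching at positions 80–88.
Each forward site pairs with the reverse site to give a product ending at position 88: sizes 77, 22 bp.

77 bp, 22 bp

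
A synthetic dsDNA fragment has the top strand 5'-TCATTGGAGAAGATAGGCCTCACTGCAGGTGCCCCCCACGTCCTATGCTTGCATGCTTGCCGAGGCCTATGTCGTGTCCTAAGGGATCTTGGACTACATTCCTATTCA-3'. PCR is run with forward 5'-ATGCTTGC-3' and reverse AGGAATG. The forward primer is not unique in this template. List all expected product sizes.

59 bp, 51 bp

The forward primer ATGCTTGC matches the top strand at positions 45–52, 53–60.
The reverse primer's reverse complement is CATTCCT, matching at positions 97–103.
Each forward site pairs with the reverse site to give a product ending at position 103: sizes 59, 51 bp.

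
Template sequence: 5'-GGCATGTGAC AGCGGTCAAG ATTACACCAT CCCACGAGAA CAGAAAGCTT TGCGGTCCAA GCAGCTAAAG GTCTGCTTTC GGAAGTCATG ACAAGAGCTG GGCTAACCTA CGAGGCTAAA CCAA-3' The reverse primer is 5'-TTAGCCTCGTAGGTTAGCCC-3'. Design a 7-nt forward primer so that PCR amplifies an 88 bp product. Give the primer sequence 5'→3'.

5'-CCACGAG-3'

The reverse primer's reverse complement GGGCTAACCTACGAGGCTAA matches the template at positions 100–119, so the product ends at position 119.
An 88 bp product then starts at position 119 − 88 + 1 = 32.
The forward primer is identical to the top strand there: CCACGAG.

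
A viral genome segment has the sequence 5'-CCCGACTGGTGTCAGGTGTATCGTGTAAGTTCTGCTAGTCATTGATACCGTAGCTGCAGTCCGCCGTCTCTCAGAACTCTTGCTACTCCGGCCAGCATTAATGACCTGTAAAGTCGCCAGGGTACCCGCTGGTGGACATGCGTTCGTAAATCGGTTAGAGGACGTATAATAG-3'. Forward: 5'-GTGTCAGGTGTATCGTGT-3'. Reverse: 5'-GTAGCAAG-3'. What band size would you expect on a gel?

78 bp

The forward primer matches the template at positions 9–26.
The reverse primer's reverse complement is CTTGCTAC, which matches the template at positions 79–86.
The product runs from position 9 to position 86, so its length is 86 − 9 + 1 = 78 bp.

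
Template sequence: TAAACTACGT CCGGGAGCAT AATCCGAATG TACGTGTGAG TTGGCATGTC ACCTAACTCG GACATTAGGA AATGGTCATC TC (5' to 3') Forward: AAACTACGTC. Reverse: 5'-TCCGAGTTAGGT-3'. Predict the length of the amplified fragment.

61 bp

Forward primer AAACTACGTC is found on the top strand at positions 2–11.
Taking the reverse complement of TCCGAGTTAGGT gives ACCTAACTCGGA, found at positions 51–62 on the template; the primer anneals here to the top strand with its 3' end pointing upstream.
Amplicon spans positions 2–62: 61 bp.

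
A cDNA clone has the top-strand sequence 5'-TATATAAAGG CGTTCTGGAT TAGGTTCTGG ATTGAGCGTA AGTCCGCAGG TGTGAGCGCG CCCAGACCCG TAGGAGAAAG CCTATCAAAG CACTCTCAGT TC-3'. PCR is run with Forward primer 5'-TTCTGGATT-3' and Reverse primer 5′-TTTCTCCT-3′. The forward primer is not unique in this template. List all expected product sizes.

The forward primer TTCTGGATT matches the top strand at positions 13–21, 25–33.
The reverse primer's reverse complement is AGGAGAAA, matching at positions 72–79.
Each forward site pairs with the reverse site to give a product ending at position 79: sizes 67, 55 bp.

67 bp, 55 bp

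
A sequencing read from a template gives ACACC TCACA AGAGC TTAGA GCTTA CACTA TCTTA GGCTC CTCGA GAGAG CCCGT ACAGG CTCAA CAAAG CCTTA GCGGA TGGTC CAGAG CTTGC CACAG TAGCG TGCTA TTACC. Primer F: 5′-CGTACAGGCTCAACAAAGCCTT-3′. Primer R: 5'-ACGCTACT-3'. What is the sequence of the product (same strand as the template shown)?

5'-CGTACAGGCTCAACAAAGCCTTAGCGGATGGTCCAGAGCTTGCCACAGTAGCGT-3'

Scanning the template, CGTACAGGCTCAACAAAGCCTT occurs at positions 53–74; this primer anneals to the bottom strand there with its 3' end pointing downstream.
The reverse primer's reverse complement is AGTAGCGT, which matches the template at positions 99–106.
The product is the template from position 53 through 106 (54 bp).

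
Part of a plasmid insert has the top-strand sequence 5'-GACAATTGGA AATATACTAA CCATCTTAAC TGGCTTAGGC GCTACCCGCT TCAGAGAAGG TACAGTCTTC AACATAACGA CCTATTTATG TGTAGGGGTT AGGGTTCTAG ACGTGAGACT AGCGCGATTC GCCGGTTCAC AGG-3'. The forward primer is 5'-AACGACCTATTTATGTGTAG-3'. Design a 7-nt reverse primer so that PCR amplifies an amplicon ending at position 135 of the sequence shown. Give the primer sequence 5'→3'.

The forward primer binds at positions 76–95; the product's 3' end on the top strand is position 135.
The reverse primer anneals to the top strand over positions 129–135, i.e. to TCGCCGG.
Its sequence written 5'→3' is the reverse complement: CCGGCGA.

5'-CCGGCGA-3'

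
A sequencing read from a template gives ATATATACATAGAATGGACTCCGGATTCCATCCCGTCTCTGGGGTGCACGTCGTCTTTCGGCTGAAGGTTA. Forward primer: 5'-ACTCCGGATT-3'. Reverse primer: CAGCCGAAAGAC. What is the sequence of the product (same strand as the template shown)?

5'-ACTCCGGATTCCATCCCGTCTCTGGGGTGCACGTCGTCTTTCGGCTG-3'

Forward primer ACTCCGGATT is found on the top strand at positions 18–27.
The reverse primer's reverse complement is GTCTTTCGGCTG, which matches the template at positions 53–64.
The product is the template from position 18 through 64 (47 bp).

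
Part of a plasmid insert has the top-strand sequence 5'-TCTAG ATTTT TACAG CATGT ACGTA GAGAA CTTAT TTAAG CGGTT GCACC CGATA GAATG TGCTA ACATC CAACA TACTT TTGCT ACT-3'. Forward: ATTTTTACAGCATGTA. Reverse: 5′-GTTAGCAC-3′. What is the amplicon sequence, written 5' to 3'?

5'-ATTTTTACAGCATGTACGTAGAGAACTTATTTAAGCGGTTGCACCCGATAGAATGTGCTAAC-3'

The forward primer matches the template at positions 6–21.
Reverse complement of the reverse primer: GTGCTAAC. This occurs on the top strand at positions 60–67.
The product is the template from position 6 through 67 (62 bp).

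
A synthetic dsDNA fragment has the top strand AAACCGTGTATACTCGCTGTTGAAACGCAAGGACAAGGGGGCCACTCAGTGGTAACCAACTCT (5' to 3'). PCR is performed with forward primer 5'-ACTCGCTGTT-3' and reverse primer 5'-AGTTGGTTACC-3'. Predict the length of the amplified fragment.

Scanning the template, ACTCGCTGTT occurs at positions 12–21; this primer anneals to the bottom strand there with its 3' end pointing downstream.
The reverse primer's reverse complement is GGTAACCAACT, which matches the template at positions 51–61.
Amplicon spans positions 12–61: 50 bp.

50 bp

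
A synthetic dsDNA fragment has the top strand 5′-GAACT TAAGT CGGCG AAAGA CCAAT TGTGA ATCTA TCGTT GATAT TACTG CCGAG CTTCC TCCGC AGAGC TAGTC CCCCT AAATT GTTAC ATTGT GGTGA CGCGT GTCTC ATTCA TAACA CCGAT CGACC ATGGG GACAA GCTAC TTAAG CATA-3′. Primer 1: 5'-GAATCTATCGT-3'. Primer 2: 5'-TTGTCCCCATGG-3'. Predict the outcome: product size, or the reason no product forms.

Primer 1 (GAATCTATCGT) matches the top strand at positions 29–39; it acts as a forward primer.
Primer 2's reverse complement is CCATGGGGACAA, matching the top strand at positions 129–140; it acts as a reverse primer.
The 3' ends face each other across positions 29–140, giving a 112 bp product.

Yes — a 112 bp product.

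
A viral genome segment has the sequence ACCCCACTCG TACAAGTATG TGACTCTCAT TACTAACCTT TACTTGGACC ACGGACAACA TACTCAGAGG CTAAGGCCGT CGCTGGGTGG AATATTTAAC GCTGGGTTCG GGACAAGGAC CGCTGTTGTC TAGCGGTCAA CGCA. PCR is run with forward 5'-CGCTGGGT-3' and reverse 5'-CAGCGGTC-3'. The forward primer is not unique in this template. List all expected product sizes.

The forward primer CGCTGGGT matches the top strand at positions 81–88, 100–107.
The reverse primer's reverse complement is GACCGCTG, matching at positions 118–125.
Each forward site pairs with the reverse site to give a product ending at position 125: sizes 45, 26 bp.

45 bp, 26 bp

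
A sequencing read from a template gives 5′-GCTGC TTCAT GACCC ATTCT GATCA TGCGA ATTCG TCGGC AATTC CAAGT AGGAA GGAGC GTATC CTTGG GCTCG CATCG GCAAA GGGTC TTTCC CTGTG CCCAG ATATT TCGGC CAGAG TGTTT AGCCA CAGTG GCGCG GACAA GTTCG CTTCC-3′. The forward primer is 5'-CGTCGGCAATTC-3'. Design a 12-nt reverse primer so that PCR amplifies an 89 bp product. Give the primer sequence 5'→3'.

The forward primer binds at positions 34–45, so an 89 bp product ends at position 34 + 89 − 1 = 122.
The reverse primer anneals to the top strand over positions 111–122, i.e. to TCGGCCAGAGTG.
Its sequence written 5'→3' is the reverse complement: CACTCTGGCCGA.

5'-CACTCTGGCCGA-3'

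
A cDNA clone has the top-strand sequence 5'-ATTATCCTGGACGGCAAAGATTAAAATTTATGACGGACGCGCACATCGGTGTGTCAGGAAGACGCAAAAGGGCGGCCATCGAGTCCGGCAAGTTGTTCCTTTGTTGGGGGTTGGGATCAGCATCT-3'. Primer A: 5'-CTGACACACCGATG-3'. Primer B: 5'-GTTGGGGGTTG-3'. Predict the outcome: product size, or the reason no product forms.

No product — the primers' 3' ends point away from each other.

Primer A (CTGACACACCGATG) has reverse complement CATCGGTGTGTCAG, which matches the top strand at positions 44–57; primer A anneals to the top strand there with its 3' end pointing upstream toward position 44.
Primer B (GTTGGGGGTTG) matches the top strand directly at positions 103–113; it anneals to the bottom strand with its 3' end pointing downstream toward position 113.
The 3' ends diverge (primer A extends toward position 1, primer B toward position 125), so the primers never converge on a shared product.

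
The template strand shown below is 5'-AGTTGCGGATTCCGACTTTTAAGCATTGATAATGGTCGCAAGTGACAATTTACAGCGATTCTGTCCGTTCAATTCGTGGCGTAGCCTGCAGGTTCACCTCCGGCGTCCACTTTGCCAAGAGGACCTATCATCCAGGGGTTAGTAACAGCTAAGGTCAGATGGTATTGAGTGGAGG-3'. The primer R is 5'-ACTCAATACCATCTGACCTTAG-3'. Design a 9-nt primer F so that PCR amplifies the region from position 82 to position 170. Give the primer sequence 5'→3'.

5'-TAGCCTGCA-3'

The reverse primer's reverse complement CTAAGGTCAGATGGTATTGAGT matches the template at positions 149–170; the product starts at position 82.
The forward primer is identical to the top strand over positions 82–90: TAGCCTGCA.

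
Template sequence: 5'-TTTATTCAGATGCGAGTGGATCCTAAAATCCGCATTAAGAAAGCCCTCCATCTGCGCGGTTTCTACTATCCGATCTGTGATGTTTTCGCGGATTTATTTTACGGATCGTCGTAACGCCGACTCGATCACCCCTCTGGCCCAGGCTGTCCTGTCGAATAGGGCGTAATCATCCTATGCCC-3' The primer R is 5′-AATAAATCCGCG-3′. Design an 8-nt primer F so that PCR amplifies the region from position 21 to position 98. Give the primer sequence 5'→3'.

5'-TCCTAAAA-3'

The reverse primer's reverse complement CGCGGATTTATT matches the template at positions 87–98; the product starts at position 21.
The forward primer is identical to the top strand over positions 21–28: TCCTAAAA.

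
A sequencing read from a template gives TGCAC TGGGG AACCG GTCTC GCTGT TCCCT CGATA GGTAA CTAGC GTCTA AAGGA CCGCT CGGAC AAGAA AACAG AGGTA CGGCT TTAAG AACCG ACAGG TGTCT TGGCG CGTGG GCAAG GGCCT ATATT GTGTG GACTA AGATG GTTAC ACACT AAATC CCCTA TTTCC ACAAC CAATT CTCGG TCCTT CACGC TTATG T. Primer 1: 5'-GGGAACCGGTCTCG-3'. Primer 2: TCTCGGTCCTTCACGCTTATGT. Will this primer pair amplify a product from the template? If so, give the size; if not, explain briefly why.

No product — both primers anneal to the same strand and extend in the same direction.

Primer 1 (GGGAACCGGTCTCG) matches the top strand at positions 8–21 (3' end points downstream).
Primer 2 (TCTCGGTCCTTCACGCTTATGT) also matches the top strand directly, at positions 180–201 — its reverse complement ACATAAGCGTGAAGGACCGAGA is not present.
Both primers anneal to the bottom strand with 3' ends pointing the same way, so neither can prime synthesis back toward the other.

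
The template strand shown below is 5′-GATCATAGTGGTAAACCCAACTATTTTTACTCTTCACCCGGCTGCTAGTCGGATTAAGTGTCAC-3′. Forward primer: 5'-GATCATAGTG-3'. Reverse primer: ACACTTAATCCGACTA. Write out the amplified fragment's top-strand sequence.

Forward primer GATCATAGTG is found on the top strand at positions 1–10.
Reverse complement of the reverse primer: TAGTCGGATTAAGTGT. This occurs on the top strand at positions 46–61.
The product is the template from position 1 through 61 (61 bp).

5'-GATCATAGTGGTAAACCCAACTATTTTTACTCTTCACCCGGCTGCTAGTCGGATTAAGTGT-3'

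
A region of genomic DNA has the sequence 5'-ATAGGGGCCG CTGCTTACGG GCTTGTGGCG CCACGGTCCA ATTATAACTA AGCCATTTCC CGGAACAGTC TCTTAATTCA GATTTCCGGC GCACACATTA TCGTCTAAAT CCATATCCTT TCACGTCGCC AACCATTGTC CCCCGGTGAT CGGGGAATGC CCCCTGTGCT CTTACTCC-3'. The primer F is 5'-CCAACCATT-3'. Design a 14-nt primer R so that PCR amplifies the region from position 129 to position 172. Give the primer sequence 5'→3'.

The product's 3' end on the top strand is position 172.
The reverse primer anneals to the top strand over positions 159–172, i.e. to GCCCCCTGTGCTCT.
Its sequence written 5'→3' is the reverse complement: AGAGCACAGGGGGC.

5'-AGAGCACAGGGGGC-3'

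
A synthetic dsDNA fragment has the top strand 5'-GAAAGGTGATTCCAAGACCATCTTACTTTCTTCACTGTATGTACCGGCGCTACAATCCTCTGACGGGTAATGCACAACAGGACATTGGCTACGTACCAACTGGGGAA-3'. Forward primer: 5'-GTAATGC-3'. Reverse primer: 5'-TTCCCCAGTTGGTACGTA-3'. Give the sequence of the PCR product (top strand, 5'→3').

5'-GTAATGCACAACAGGACATTGGCTACGTACCAACTGGGGAA-3'

Scanning the template, GTAATGC occurs at positions 67–73; this primer anneals to the bottom strand there with its 3' end pointing downstream.
The reverse primer's reverse complement is TACGTACCAACTGGGGAA, which matches the template at positions 90–107.
The product is the template from position 67 through 107 (41 bp).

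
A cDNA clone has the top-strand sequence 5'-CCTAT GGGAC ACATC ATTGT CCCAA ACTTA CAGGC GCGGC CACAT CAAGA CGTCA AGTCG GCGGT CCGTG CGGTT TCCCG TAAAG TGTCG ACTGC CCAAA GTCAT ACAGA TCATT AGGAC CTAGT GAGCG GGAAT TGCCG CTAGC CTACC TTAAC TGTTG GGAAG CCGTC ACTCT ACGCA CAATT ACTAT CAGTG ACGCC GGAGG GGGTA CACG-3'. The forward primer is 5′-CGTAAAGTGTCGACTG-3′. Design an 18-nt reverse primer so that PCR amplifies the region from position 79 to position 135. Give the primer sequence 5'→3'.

The product's 3' end on the top strand is position 135.
The reverse primer anneals to the top strand over positions 118–135, i.e. to GACCTAGTGAGCGGGAAT.
Its sequence written 5'→3' is the reverse complement: ATTCCCGCTCACTAGGTC.

5'-ATTCCCGCTCACTAGGTC-3'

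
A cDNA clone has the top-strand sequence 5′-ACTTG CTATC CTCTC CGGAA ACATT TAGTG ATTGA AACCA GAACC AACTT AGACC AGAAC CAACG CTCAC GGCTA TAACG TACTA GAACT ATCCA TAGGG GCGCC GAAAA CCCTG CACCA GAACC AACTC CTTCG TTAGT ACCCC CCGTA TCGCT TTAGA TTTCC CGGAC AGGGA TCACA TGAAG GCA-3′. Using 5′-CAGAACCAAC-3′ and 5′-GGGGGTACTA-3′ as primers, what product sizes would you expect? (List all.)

The forward primer CAGAACCAAC matches the top strand at positions 39–48, 55–64, 119–128.
The reverse primer's reverse complement is TAGTACCCCC, matching at positions 137–146.
Each forward site pairs with the reverse site to give a product ending at position 146: sizes 108, 92, 28 bp.

108 bp, 92 bp, 28 bp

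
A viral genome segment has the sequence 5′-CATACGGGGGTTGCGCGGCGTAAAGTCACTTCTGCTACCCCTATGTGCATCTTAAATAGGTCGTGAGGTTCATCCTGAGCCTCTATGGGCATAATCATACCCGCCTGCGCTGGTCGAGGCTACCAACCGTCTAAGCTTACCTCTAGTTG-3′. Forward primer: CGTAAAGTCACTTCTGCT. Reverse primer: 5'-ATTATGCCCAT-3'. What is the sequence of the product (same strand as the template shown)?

The forward primer matches the template at positions 19–36.
The reverse primer's reverse complement is ATGGGCATAAT, which matches the template at positions 85–95.
The product is the template from position 19 through 95 (77 bp).

5'-CGTAAAGTCACTTCTGCTACCCCTATGTGCATCTTAAATAGGTCGTGAGGTTCATCCTGAGCCTCTATGGGCATAAT-3'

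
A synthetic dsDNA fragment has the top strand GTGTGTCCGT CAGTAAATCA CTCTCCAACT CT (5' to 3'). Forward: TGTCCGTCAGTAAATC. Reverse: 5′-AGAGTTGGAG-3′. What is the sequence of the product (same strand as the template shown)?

5'-TGTCCGTCAGTAAATCACTCTCCAACTCT-3'

The forward primer matches the template at positions 4–19.
The reverse primer's reverse complement is CTCCAACTCT, which matches the template at positions 23–32.
The product is the template from position 4 through 32 (29 bp).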